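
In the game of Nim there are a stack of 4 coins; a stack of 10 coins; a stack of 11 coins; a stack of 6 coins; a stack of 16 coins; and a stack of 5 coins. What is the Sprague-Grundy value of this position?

Nim-sum: 4 ⊕ 10 ⊕ 11 ⊕ 6 ⊕ 16 ⊕ 5 = 22.

22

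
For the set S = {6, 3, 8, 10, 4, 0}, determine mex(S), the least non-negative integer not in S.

0 is in the set but 1 is not, so the mex is 1.

1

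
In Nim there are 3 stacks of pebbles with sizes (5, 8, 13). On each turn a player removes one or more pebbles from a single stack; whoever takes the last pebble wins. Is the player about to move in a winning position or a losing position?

Losing position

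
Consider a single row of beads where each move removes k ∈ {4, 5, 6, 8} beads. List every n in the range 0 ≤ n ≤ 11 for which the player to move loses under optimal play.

0, 1, 2, 3

Compute g(0), g(1), … for moves {4, 5, 6, 8}:
k:     0  1  2  3  4  5  6  7  8  9 10 11
g(k):  0  0  0  0  1  1  1  1  2  2  2  2
The P-positions (g = 0) in 0..11 are 0, 1, 2, 3.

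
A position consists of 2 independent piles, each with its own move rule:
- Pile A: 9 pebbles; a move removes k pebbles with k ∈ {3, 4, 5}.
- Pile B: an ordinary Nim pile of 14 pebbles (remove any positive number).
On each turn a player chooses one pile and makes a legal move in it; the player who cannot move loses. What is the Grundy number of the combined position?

14

Build the Grundy sequence for pile A with g(k) = mex{g(k−s) : s ∈ {3, 4, 5}, s ≤ k}:
g(0) = mex{} = 0
g(1) = mex{} = 0
g(2) = mex{} = 0
g(3) = mex{0} = 1
g(4) = mex{0} = 1
g(5) = mex{0} = 1
g(6) = mex{0,1} = 2
g(7) = mex{0,1} = 2
g(8) = mex{1} = 0
g(9) = mex{1,2} = 0
So g(9) = 0.
Pile B is a plain Nim pile of size 14, so its Grundy value is 14.
The value of a disjunctive sum is the nim-sum of the parts.
Combined value = 0 ⊕ 14 = 14.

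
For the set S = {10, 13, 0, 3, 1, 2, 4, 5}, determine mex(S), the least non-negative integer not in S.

6

The values 0, 1, 2, 3, 4, 5 are all present; 6 is the first non-negative integer missing from the set.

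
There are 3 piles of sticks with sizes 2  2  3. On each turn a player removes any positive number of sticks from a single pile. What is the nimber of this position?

3

Compute the nim-sum pairwise:
2 ⊕ 2 = 0
0 ⊕ 3 = 3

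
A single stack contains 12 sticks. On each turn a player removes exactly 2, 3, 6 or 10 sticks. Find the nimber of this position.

Grundy values for subtraction set {2, 3, 6, 10}:
k:     0  1  2  3  4  5  6  7  8  9 10 11 12
g(k):  0  0  1  1  2  0  3  1  2  0  3  1  2
So g(12) = 2.

2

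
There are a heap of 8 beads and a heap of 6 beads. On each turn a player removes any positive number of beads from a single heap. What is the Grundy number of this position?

14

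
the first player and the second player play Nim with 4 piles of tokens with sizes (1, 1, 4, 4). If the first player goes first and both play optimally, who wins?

Compute the nim-sum pairwise:
1 ⊕ 1 = 0
0 ⊕ 4 = 4
4 ⊕ 4 = 0
The nim-sum is 0, so this is a P-position: the player to move is in a losing position under optimal play; the first player is about to move from it and so loses — the second player wins.

the second player wins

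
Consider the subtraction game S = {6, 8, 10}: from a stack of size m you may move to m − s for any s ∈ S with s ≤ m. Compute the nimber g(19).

0

Grundy values for subtraction set {6, 8, 10}:
k:     0  1  2  3  4  5  6  7  8  9 10 11 12 13 14 15 16 17 18 19
g(k):  0  0  0  0  0  0  1  1  1  1  1  1  2  2  2  2  0  0  0  0
So g(19) = 0.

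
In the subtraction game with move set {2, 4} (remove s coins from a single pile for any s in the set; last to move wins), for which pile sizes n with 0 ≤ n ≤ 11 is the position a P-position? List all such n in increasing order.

Compute g(0), g(1), … for moves {2, 4}:
k:     0  1  2  3  4  5  6  7  8  9 10 11
g(k):  0  0  1  1  2  2  0  0  1  1  2  2
The P-positions (g = 0) in 0..11 are 0, 1, 6, 7.

0, 1, 6, 7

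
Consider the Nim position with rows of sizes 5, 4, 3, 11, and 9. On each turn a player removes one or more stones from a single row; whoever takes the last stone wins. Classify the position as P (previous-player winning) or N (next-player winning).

P-position

Compute the nim-sum pairwise:
5 XOR 4 = 1
1 XOR 3 = 2
2 XOR 11 = 9
9 XOR 9 = 0
The nim-sum is 0, so this is a P-position: the player to move is in a losing position under optimal play.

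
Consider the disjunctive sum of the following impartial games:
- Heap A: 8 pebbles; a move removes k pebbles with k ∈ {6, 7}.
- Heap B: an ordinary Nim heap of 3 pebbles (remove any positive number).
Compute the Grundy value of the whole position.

For heap A, compute g(0), g(1), … with moves {6, 7}:
k:     0  1  2  3  4  5  6  7  8
g(k):  0  0  0  0  0  0  1  1  1
So g(8) = 1.
Heap B is a plain Nim heap of size 3, so its Grundy value is 3.
By the Sprague-Grundy theorem, the Grundy value of a sum of independent games is the XOR of the component values.
Combined value = 1 ⊕ 3 = 2.

2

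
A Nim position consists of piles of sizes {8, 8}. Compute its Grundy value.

0

Compute the nim-sum pairwise:
8 ^ 8 = 0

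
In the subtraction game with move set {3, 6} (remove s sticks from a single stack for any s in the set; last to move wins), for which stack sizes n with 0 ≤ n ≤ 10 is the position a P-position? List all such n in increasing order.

0, 1, 2, 9, 10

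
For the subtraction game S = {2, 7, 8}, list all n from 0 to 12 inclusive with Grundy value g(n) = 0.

Build the Grundy sequence with g(k) = mex{g(k−s) : s ∈ {2, 7, 8}, s ≤ k}:
k:     0  1  2  3  4  5  6  7  8  9 10 11 12
g(k):  0  0  1  1  0  0  1  1  2  2  0  3  1
The P-positions (g = 0) in 0..12 are 0, 1, 4, 5, 10.

0, 1, 4, 5, 10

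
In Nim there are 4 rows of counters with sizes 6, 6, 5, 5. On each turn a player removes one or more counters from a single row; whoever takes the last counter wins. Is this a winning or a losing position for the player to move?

Losing position

Compute the nim-sum pairwise:
6 ^ 6 = 0
0 ^ 5 = 5
5 ^ 5 = 0
The nim-sum is 0, so this is a P-position: the player to move is in a losing position under optimal play.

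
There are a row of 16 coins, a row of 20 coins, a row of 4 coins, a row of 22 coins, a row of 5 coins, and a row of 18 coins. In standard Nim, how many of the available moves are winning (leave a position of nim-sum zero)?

Nim-sum: 16 XOR 20 XOR 4 XOR 22 XOR 5 XOR 18 = 1.
The overall nim-sum is X = 1. A row of size p has a winning move iff p XOR X < p (reduce it to p XOR X).
  16: 16 XOR 1 = 17 ≥ 16 — no move.
  20: 20 XOR 1 = 21 ≥ 20 — no move.
  4: 4 XOR 1 = 5 ≥ 4 — no move.
  22: 22 XOR 1 = 23 ≥ 22 — no move.
  5: 5 XOR 1 = 4 < 5 — winning move (to 4).
  18: 18 XOR 1 = 19 ≥ 18 — no move.
That gives 1 winning move.

1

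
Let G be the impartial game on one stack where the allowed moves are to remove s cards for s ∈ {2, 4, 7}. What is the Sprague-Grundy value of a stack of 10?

Compute g(0), g(1), … for moves {2, 4, 7}:
k:     0  1  2  3  4  5  6  7  8  9 10
g(k):  0  0  1  1  2  2  0  3  1  0  2
So g(10) = 2.

2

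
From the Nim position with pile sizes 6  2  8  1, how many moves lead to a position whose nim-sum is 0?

1

Nim-sum: 6 XOR 2 XOR 8 XOR 1 = 13.
The overall nim-sum is X = 13. A pile of size p has a winning move iff p XOR X < p (reduce it to p XOR X).
  6: 6 XOR 13 = 11 ≥ 6 — no move.
  2: 2 XOR 13 = 15 ≥ 2 — no move.
  8: 8 XOR 13 = 5 < 8 — winning move (to 5).
  1: 1 XOR 13 = 12 ≥ 1 — no move.
That gives 1 winning move.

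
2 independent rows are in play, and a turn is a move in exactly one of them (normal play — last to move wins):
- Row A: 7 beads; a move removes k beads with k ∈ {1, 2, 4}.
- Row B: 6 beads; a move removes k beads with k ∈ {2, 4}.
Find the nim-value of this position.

1

For row A, compute g(0), g(1), … with moves {1, 2, 4}:
k:     0  1  2  3  4  5  6  7
g(k):  0  1  2  0  1  2  0  1
So g(7) = 1.
For row B, compute g(0), g(1), … with moves {2, 4}:
g(0) = mex{} = 0
g(1) = mex{} = 0
g(2) = mex{0} = 1
g(3) = mex{0} = 1
g(4) = mex{0,1} = 2
g(5) = mex{0,1} = 2
g(6) = mex{1,2} = 0
So g(6) = 0.
The value of a disjunctive sum is the nim-sum of the parts.
Combined value = 1 ⊕ 0 = 1.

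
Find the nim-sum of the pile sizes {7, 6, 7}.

6

Nim-sum: 7 ⊕ 6 ⊕ 7 = 6.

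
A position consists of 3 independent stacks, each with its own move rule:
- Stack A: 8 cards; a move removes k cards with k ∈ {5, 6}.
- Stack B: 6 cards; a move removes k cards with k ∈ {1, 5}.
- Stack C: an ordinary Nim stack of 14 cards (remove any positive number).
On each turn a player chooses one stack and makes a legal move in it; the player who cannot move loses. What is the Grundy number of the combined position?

15

For stack A, compute g(0), g(1), … with moves {5, 6}:
k:     0  1  2  3  4  5  6  7  8
g(k):  0  0  0  0  0  1  1  1  1
So g(8) = 1.
Build the Grundy sequence for stack B with g(k) = mex{g(k−s) : s ∈ {1, 5}, s ≤ k}:
k:     0  1  2  3  4  5  6
g(k):  0  1  0  1  0  1  0
So g(6) = 0.
Stack C is a plain Nim stack of size 14, so its Grundy value is 14.
By the Sprague-Grundy theorem, the Grundy value of a sum of independent games is the XOR of the component values.
Combined value = 1 ⊕ 0 ⊕ 14 = 15.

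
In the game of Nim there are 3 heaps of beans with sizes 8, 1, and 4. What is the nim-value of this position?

13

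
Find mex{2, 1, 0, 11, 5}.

3

The values 0, 1, 2 are all present; 3 is the first non-negative integer missing from the set.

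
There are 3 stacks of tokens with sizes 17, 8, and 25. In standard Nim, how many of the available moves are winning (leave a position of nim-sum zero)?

0

Nim-sum: 17 ⊕ 8 ⊕ 25 = 0.
The nim-sum is already 0, so every move leaves a nonzero nim-sum — there are no winning moves.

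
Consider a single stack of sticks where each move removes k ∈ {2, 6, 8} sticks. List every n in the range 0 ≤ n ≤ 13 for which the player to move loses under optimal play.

0, 1, 4, 5

Grundy values for subtraction set {2, 6, 8}:
g(0) = mex{} = 0
g(1) = mex{} = 0
g(2) = mex{0} = 1
g(3) = mex{0} = 1
g(4) = mex{1} = 0
g(5) = mex{1} = 0
g(6) = mex{0} = 1
g(7) = mex{0} = 1
g(8) = mex{0,1} = 2
g(9) = mex{0,1} = 2
g(10) = mex{0,1,2} = 3
g(11) = mex{0,1,2} = 3
g(12) = mex{0,1,3} = 2
g(13) = mex{0,1,3} = 2
The P-positions (g = 0) in 0..13 are 0, 1, 4, 5.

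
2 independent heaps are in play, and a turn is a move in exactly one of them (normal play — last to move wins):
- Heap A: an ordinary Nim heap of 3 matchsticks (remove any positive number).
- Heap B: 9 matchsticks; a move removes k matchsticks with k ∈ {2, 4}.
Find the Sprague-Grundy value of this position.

2

Heap A is a plain Nim heap of size 3, so its Grundy value is 3.
Build the Grundy sequence for heap B with g(k) = mex{g(k−s) : s ∈ {2, 4}, s ≤ k}:
g(0) = mex{} = 0
g(1) = mex{} = 0
g(2) = mex{0} = 1
g(3) = mex{0} = 1
g(4) = mex{0,1} = 2
g(5) = mex{0,1} = 2
g(6) = mex{1,2} = 0
g(7) = mex{1,2} = 0
g(8) = mex{0,2} = 1
g(9) = mex{0,2} = 1
So g(9) = 1.
By the Sprague-Grundy theorem, the Grundy value of a sum of independent games is the XOR of the component values.
Combined value = 3 XOR 1 = 2.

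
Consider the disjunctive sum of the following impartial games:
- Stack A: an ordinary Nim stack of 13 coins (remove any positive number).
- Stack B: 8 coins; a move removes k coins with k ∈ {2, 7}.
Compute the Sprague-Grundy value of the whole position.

Stack A is a plain Nim stack of size 13, so its Grundy value is 13.
Grundy values for stack B (subtraction set {2, 7}):
k:     0  1  2  3  4  5  6  7  8
g(k):  0  0  1  1  0  0  1  1  2
So g(8) = 2.
By the Sprague-Grundy theorem, the Grundy value of a sum of independent games is the XOR of the component values.
Combined value = 13 ⊕ 2 = 15.

15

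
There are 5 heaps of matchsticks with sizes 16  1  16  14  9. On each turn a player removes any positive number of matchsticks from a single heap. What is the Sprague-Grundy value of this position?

6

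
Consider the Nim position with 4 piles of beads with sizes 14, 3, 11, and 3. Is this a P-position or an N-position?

N-position

Nim-sum: 14 XOR 3 XOR 11 XOR 3 = 5.
The nim-sum is 5 ≠ 0, so this is an N-position: the player to move can win.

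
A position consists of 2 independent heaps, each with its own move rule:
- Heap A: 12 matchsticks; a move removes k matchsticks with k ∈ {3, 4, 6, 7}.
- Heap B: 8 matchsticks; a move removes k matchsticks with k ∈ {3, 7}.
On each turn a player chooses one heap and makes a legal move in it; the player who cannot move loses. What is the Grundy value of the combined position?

Build the Grundy sequence for heap A with g(k) = mex{g(k−s) : s ∈ {3, 4, 6, 7}, s ≤ k}:
g(0) = mex{} = 0
g(1) = mex{} = 0
g(2) = mex{} = 0
g(3) = mex{0} = 1
g(4) = mex{0} = 1
g(5) = mex{0} = 1
g(6) = mex{0,1} = 2
g(7) = mex{0,1} = 2
g(8) = mex{0,1} = 2
g(9) = mex{0,1,2} = 3
g(10) = mex{1,2} = 0
g(11) = mex{1,2} = 0
g(12) = mex{1,2,3} = 0
So g(12) = 0.
For heap B, compute g(0), g(1), … with moves {3, 7}:
k:     0  1  2  3  4  5  6  7  8
g(k):  0  0  0  1  1  1  0  2  2
So g(8) = 2.
The value of a disjunctive sum is the nim-sum of the parts.
Combined value = 0 XOR 2 = 2.

2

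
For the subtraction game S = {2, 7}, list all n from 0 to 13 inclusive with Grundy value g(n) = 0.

0, 1, 4, 5, 9, 10, 13

Compute g(0), g(1), … for moves {2, 7}:
k:     0  1  2  3  4  5  6  7  8  9 10 11 12 13
g(k):  0  0  1  1  0  0  1  1  2  0  0  1  1  0
The P-positions (g = 0) in 0..13 are 0, 1, 4, 5, 9, 10, 13.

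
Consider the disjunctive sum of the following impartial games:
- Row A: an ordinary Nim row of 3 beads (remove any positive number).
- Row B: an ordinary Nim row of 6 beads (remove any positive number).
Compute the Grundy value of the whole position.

5

Row A is a plain Nim row of size 3, so its Grundy value is 3.
Row B is a plain Nim row of size 6, so its Grundy value is 6.
The value of a disjunctive sum is the nim-sum of the parts.
Combined value = 3 XOR 6 = 5.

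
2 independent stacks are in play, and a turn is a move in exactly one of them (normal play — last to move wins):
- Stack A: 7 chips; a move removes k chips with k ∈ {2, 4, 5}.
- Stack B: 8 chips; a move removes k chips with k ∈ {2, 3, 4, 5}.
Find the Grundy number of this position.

For stack A, compute g(0), g(1), … with moves {2, 4, 5}:
g(0) = mex{} = 0
g(1) = mex{} = 0
g(2) = mex{0} = 1
g(3) = mex{0} = 1
g(4) = mex{0,1} = 2
g(5) = mex{0,1} = 2
g(6) = mex{0,1,2} = 3
g(7) = mex{1,2} = 0
So g(7) = 0.
Grundy values for stack B (subtraction set {2, 3, 4, 5}):
g(0) = mex{} = 0
g(1) = mex{} = 0
g(2) = mex{0} = 1
g(3) = mex{0} = 1
g(4) = mex{0,1} = 2
g(5) = mex{0,1} = 2
g(6) = mex{0,1,2} = 3
g(7) = mex{1,2} = 0
g(8) = mex{1,2,3} = 0
So g(8) = 0.
By the Sprague-Grundy theorem, the Grundy value of a sum of independent games is the XOR of the component values.
Combined value = 0 XOR 0 = 0.

0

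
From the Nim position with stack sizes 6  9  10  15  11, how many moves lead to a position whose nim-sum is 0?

3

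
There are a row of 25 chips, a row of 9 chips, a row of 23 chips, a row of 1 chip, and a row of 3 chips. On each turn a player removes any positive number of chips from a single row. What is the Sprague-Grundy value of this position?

Nim-sum: 25 XOR 9 XOR 23 XOR 1 XOR 3 = 5.

5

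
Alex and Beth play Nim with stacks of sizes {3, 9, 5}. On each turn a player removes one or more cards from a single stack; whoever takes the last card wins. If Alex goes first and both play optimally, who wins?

Alex wins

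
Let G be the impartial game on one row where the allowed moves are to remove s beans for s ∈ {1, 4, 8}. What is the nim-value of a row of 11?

Build the Grundy sequence with g(k) = mex{g(k−s) : s ∈ {1, 4, 8}, s ≤ k}:
k:     0  1  2  3  4  5  6  7  8  9 10 11
g(k):  0  1  0  1  2  0  1  0  1  2  3  2
So g(11) = 2.

2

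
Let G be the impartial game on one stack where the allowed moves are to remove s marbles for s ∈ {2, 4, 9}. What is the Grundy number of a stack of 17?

2

Compute g(0), g(1), … for moves {2, 4, 9}:
k:     0  1  2  3  4  5  6  7  8  9 10 11 12 13 14 15 16 17
g(k):  0  0  1  1  2  2  0  0  1  1  2  2  0  0  1  1  2  2
So g(17) = 2.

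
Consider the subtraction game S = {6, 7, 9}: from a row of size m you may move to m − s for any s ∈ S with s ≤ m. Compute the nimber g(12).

2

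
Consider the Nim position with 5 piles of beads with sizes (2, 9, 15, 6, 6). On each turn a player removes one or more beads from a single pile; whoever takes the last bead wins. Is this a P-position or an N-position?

N-position

Write each in binary and XOR column by column:
  0010  (2)
  1001  (9)
  1111  (15)
  0110  (6)
  0110  (6)
  ----
  0100  (4)
The nim-sum is 4 ≠ 0, so this is an N-position: the player to move can win.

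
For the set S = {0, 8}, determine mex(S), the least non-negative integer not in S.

1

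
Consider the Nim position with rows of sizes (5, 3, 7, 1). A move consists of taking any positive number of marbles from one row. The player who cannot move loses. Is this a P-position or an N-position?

P-position

Nim-sum: 5 ^ 3 ^ 7 ^ 1 = 0.
The nim-sum is 0, so this is a P-position: the player to move is in a losing position under optimal play.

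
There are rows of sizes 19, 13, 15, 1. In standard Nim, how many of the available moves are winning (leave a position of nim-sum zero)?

1

Write each in binary and XOR column by column:
  10011  (19)
  01101  (13)
  01111  (15)
  00001  (1)
  -----
  10000  (16)
The overall nim-sum is X = 16. A row of size p has a winning move iff p XOR X < p (reduce it to p XOR X).
  19: 19 XOR 16 = 3 < 19 — winning move (to 3).
  13: 13 XOR 16 = 29 ≥ 13 — no move.
  15: 15 XOR 16 = 31 ≥ 15 — no move.
  1: 1 XOR 16 = 17 ≥ 1 — no move.
That gives 1 winning move.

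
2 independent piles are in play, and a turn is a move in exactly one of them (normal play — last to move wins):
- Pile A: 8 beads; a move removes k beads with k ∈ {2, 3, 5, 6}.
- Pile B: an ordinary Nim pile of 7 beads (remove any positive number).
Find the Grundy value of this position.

7

For pile A, compute g(0), g(1), … with moves {2, 3, 5, 6}:
g(0) = mex{} = 0
g(1) = mex{} = 0
g(2) = mex{0} = 1
g(3) = mex{0} = 1
g(4) = mex{0,1} = 2
g(5) = mex{0,1} = 2
g(6) = mex{0,1,2} = 3
g(7) = mex{0,1,2} = 3
g(8) = mex{1,2,3} = 0
So g(8) = 0.
Pile B is a plain Nim pile of size 7, so its Grundy value is 7.
The value of a disjunctive sum is the nim-sum of the parts.
Combined value = 0 ⊕ 7 = 7.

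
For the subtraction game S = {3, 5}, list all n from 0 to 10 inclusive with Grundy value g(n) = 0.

Grundy values for subtraction set {3, 5}:
g(0) = mex{} = 0
g(1) = mex{} = 0
g(2) = mex{} = 0
g(3) = mex{0} = 1
g(4) = mex{0} = 1
g(5) = mex{0} = 1
g(6) = mex{0,1} = 2
g(7) = mex{0,1} = 2
g(8) = mex{1} = 0
g(9) = mex{1,2} = 0
g(10) = mex{1,2} = 0
The P-positions (g = 0) in 0..10 are 0, 1, 2, 8, 9, 10.

0, 1, 2, 8, 9, 10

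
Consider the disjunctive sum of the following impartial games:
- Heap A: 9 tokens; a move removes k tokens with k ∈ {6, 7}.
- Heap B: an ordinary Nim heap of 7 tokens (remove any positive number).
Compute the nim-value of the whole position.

6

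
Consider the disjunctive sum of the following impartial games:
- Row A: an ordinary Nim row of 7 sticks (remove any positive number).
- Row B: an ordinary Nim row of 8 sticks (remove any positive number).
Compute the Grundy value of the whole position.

15

Row A is a plain Nim row of size 7, so its Grundy value is 7.
Row B is a plain Nim row of size 8, so its Grundy value is 8.
By the Sprague-Grundy theorem, the Grundy value of a sum of independent games is the XOR of the component values.
Combined value = 7 XOR 8 = 15.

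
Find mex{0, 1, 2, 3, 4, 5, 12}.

The values 0, 1, 2, 3, 4, 5 are all present; 6 is the first non-negative integer missing from the set.

6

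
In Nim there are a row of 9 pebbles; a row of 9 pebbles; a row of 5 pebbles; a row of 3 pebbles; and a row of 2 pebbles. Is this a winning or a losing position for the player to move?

Compute the nim-sum pairwise:
9 ^ 9 = 0
0 ^ 5 = 5
5 ^ 3 = 6
6 ^ 2 = 4
The nim-sum is 4 ≠ 0, so this is an N-position: the player to move can win.

Winning position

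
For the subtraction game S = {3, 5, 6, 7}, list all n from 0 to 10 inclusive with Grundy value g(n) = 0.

Build the Grundy sequence with g(k) = mex{g(k−s) : s ∈ {3, 5, 6, 7}, s ≤ k}:
g(0) = mex{} = 0
g(1) = mex{} = 0
g(2) = mex{} = 0
g(3) = mex{0} = 1
g(4) = mex{0} = 1
g(5) = mex{0} = 1
g(6) = mex{0,1} = 2
g(7) = mex{0,1} = 2
g(8) = mex{0,1} = 2
g(9) = mex{0,1,2} = 3
g(10) = mex{1,2} = 0
The P-positions (g = 0) in 0..10 are 0, 1, 2, 10.

0, 1, 2, 10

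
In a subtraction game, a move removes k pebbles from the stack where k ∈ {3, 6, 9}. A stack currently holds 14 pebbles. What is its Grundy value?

Build the Grundy sequence with g(k) = mex{g(k−s) : s ∈ {3, 6, 9}, s ≤ k}:
g(0) = mex{} = 0
g(1) = mex{} = 0
g(2) = mex{} = 0
g(3) = mex{0} = 1
g(4) = mex{0} = 1
g(5) = mex{0} = 1
g(6) = mex{0,1} = 2
g(7) = mex{0,1} = 2
g(8) = mex{0,1} = 2
g(9) = mex{0,1,2} = 3
g(10) = mex{0,1,2} = 3
g(11) = mex{0,1,2} = 3
g(12) = mex{1,2,3} = 0
g(13) = mex{1,2,3} = 0
g(14) = mex{1,2,3} = 0
So g(14) = 0.

0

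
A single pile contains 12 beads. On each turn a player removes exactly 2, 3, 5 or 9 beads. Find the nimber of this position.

Build the Grundy sequence with g(k) = mex{g(k−s) : s ∈ {2, 3, 5, 9}, s ≤ k}:
k:     0  1  2  3  4  5  6  7  8  9 10 11 12
g(k):  0  0  1  1  2  2  3  0  0  1  1  2  2
So g(12) = 2.

2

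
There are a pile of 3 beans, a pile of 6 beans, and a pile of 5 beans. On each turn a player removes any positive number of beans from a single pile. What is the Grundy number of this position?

0

Compute the nim-sum pairwise:
3 XOR 6 = 5
5 XOR 5 = 0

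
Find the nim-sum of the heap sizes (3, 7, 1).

5

Compute the nim-sum pairwise:
3 ⊕ 7 = 4
4 ⊕ 1 = 5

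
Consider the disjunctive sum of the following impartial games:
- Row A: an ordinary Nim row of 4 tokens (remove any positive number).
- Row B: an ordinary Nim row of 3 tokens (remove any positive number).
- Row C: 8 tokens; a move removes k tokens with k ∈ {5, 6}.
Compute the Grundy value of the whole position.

6

Row A is a plain Nim row of size 4, so its Grundy value is 4.
Row B is a plain Nim row of size 3, so its Grundy value is 3.
Grundy values for row C (subtraction set {5, 6}):
k:     0  1  2  3  4  5  6  7  8
g(k):  0  0  0  0  0  1  1  1  1
So g(8) = 1.
By the Sprague-Grundy theorem, the Grundy value of a sum of independent games is the XOR of the component values.
Combined value = 4 XOR 3 XOR 1 = 6.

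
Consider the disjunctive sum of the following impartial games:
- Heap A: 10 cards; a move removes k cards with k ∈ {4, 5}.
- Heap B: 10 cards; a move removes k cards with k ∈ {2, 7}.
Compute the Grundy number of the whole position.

Build the Grundy sequence for heap A with g(k) = mex{g(k−s) : s ∈ {4, 5}, s ≤ k}:
g(0) = mex{} = 0
g(1) = mex{} = 0
g(2) = mex{} = 0
g(3) = mex{} = 0
g(4) = mex{0} = 1
g(5) = mex{0} = 1
g(6) = mex{0} = 1
g(7) = mex{0} = 1
g(8) = mex{0,1} = 2
g(9) = mex{1} = 0
g(10) = mex{1} = 0
So g(10) = 0.
Build the Grundy sequence for heap B with g(k) = mex{g(k−s) : s ∈ {2, 7}, s ≤ k}:
k:     0  1  2  3  4  5  6  7  8  9 10
g(k):  0  0  1  1  0  0  1  1  2  0  0
So g(10) = 0.
By the Sprague-Grundy theorem, the Grundy value of a sum of independent games is the XOR of the component values.
Combined value = 0 XOR 0 = 0.

0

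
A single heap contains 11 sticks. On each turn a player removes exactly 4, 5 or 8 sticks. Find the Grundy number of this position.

Build the Grundy sequence with g(k) = mex{g(k−s) : s ∈ {4, 5, 8}, s ≤ k}:
k:     0  1  2  3  4  5  6  7  8  9 10 11
g(k):  0  0  0  0  1  1  1  1  2  2  2  2
So g(11) = 2.

2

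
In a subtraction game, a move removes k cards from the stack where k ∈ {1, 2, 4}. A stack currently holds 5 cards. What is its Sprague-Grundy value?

2

Build the Grundy sequence with g(k) = mex{g(k−s) : s ∈ {1, 2, 4}, s ≤ k}:
k:     0  1  2  3  4  5
g(k):  0  1  2  0  1  2
So g(5) = 2.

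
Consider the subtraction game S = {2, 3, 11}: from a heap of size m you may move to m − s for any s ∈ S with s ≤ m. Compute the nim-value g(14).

0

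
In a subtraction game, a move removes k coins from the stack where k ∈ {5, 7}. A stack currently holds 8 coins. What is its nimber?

Compute g(0), g(1), … for moves {5, 7}:
k:     0  1  2  3  4  5  6  7  8
g(k):  0  0  0  0  0  1  1  1  1
So g(8) = 1.

1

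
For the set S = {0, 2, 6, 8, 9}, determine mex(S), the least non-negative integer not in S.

1

0 is in the set but 1 is not, so the mex is 1.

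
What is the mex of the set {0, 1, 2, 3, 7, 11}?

4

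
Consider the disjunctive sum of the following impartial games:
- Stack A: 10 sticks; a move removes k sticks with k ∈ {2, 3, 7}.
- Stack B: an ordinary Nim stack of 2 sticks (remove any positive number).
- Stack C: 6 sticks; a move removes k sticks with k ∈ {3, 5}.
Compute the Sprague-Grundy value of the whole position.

0

Build the Grundy sequence for stack A with g(k) = mex{g(k−s) : s ∈ {2, 3, 7}, s ≤ k}:
g(0) = mex{} = 0
g(1) = mex{} = 0
g(2) = mex{0} = 1
g(3) = mex{0} = 1
g(4) = mex{0,1} = 2
g(5) = mex{1} = 0
g(6) = mex{1,2} = 0
g(7) = mex{0,2} = 1
g(8) = mex{0} = 1
g(9) = mex{0,1} = 2
g(10) = mex{1} = 0
So g(10) = 0.
Stack B is a plain Nim stack of size 2, so its Grundy value is 2.
Build the Grundy sequence for stack C with g(k) = mex{g(k−s) : s ∈ {3, 5}, s ≤ k}:
k:     0  1  2  3  4  5  6
g(k):  0  0  0  1  1  1  2
So g(6) = 2.
By the Sprague-Grundy theorem, the Grundy value of a sum of independent games is the XOR of the component values.
Combined value = 0 XOR 2 XOR 2 = 0.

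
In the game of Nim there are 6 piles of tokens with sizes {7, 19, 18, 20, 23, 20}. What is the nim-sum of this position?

17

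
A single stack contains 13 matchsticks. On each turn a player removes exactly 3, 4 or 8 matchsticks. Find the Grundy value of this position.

0

Grundy values for subtraction set {3, 4, 8}:
g(0) = mex{} = 0
g(1) = mex{} = 0
g(2) = mex{} = 0
g(3) = mex{0} = 1
g(4) = mex{0} = 1
g(5) = mex{0} = 1
g(6) = mex{0,1} = 2
g(7) = mex{1} = 0
g(8) = mex{0,1} = 2
g(9) = mex{0,1,2} = 3
g(10) = mex{0,2} = 1
g(11) = mex{0,1,2} = 3
g(12) = mex{1,2,3} = 0
g(13) = mex{1,3} = 0
So g(13) = 0.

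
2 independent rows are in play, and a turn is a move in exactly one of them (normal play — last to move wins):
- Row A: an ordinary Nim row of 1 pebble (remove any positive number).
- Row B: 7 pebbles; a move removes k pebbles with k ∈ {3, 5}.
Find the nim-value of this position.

3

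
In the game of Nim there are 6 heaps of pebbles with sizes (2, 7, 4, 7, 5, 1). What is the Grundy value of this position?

Bitwise XOR of the heap sizes:
  010  (2)
  111  (7)
  100  (4)
  111  (7)
  101  (5)
  001  (1)
  ---
  010  (2)

2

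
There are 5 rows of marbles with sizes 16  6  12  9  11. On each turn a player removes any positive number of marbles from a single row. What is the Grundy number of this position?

In binary:
  10000  (16)
  00110  (6)
  01100  (12)
  01001  (9)
  01011  (11)
  -----
  11000  (24)

24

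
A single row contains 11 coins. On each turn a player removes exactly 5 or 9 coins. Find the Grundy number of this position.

2

Build the Grundy sequence with g(k) = mex{g(k−s) : s ∈ {5, 9}, s ≤ k}:
k:     0  1  2  3  4  5  6  7  8  9 10 11
g(k):  0  0  0  0  0  1  1  1  1  1  2  2
So g(11) = 2.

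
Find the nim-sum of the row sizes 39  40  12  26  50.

43

Nim-sum: 39 ⊕ 40 ⊕ 12 ⊕ 26 ⊕ 50 = 43.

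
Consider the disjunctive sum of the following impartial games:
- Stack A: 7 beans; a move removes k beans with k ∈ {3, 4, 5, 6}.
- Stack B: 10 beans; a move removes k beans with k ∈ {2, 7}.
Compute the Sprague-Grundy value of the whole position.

2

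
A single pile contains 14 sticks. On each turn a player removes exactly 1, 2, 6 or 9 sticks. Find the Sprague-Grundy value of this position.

Grundy values for subtraction set {1, 2, 6, 9}:
g(0) = mex{} = 0
g(1) = mex{0} = 1
g(2) = mex{0,1} = 2
g(3) = mex{1,2} = 0
g(4) = mex{0,2} = 1
g(5) = mex{0,1} = 2
g(6) = mex{0,1,2} = 3
g(7) = mex{1,2,3} = 0
g(8) = mex{0,2,3} = 1
g(9) = mex{0,1} = 2
g(10) = mex{1,2} = 0
g(11) = mex{0,2} = 1
g(12) = mex{0,1,3} = 2
g(13) = mex{0,1,2} = 3
g(14) = mex{1,2,3} = 0
So g(14) = 0.

0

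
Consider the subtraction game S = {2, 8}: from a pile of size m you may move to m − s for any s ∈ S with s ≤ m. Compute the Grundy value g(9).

2

Compute g(0), g(1), … for moves {2, 8}:
k:     0  1  2  3  4  5  6  7  8  9
g(k):  0  0  1  1  0  0  1  1  2  2
So g(9) = 2.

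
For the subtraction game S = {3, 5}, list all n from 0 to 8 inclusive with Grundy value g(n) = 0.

0, 1, 2, 8

Compute g(0), g(1), … for moves {3, 5}:
g(0) = mex{} = 0
g(1) = mex{} = 0
g(2) = mex{} = 0
g(3) = mex{0} = 1
g(4) = mex{0} = 1
g(5) = mex{0} = 1
g(6) = mex{0,1} = 2
g(7) = mex{0,1} = 2
g(8) = mex{1} = 0
The P-positions (g = 0) in 0..8 are 0, 1, 2, 8.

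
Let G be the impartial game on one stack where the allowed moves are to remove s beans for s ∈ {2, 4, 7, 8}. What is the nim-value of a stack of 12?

Build the Grundy sequence with g(k) = mex{g(k−s) : s ∈ {2, 4, 7, 8}, s ≤ k}:
k:     0  1  2  3  4  5  6  7  8  9 10 11 12
g(k):  0  0  1  1  2  2  0  3  1  4  2  0  0
So g(12) = 0.

0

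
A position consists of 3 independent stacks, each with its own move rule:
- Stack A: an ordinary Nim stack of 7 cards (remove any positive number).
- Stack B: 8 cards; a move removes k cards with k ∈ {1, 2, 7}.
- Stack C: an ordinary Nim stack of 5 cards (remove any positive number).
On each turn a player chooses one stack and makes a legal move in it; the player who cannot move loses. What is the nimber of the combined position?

Stack A is a plain Nim stack of size 7, so its Grundy value is 7.
For stack B, compute g(0), g(1), … with moves {1, 2, 7}:
g(0) = mex{} = 0
g(1) = mex{0} = 1
g(2) = mex{0,1} = 2
g(3) = mex{1,2} = 0
g(4) = mex{0,2} = 1
g(5) = mex{0,1} = 2
g(6) = mex{1,2} = 0
g(7) = mex{0,2} = 1
g(8) = mex{0,1} = 2
So g(8) = 2.
Stack C is a plain Nim stack of size 5, so its Grundy value is 5.
By the Sprague-Grundy theorem, the Grundy value of a sum of independent games is the XOR of the component values.
Combined value = 7 ⊕ 2 ⊕ 5 = 0.

0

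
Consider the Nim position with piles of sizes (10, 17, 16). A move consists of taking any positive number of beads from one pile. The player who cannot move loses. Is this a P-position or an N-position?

N-position

Compute the nim-sum pairwise:
10 ^ 17 = 27
27 ^ 16 = 11
The nim-sum is 11 ≠ 0, so this is an N-position: the player to move can win.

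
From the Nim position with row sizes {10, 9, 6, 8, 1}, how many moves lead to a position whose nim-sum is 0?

3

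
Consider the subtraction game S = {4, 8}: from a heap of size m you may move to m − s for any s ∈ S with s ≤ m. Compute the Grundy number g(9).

2

Build the Grundy sequence with g(k) = mex{g(k−s) : s ∈ {4, 8}, s ≤ k}:
g(0) = mex{} = 0
g(1) = mex{} = 0
g(2) = mex{} = 0
g(3) = mex{} = 0
g(4) = mex{0} = 1
g(5) = mex{0} = 1
g(6) = mex{0} = 1
g(7) = mex{0} = 1
g(8) = mex{0,1} = 2
g(9) = mex{0,1} = 2
So g(9) = 2.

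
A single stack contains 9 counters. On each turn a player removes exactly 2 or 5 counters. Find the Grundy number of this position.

1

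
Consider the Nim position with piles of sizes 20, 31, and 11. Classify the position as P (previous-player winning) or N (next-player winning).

P-position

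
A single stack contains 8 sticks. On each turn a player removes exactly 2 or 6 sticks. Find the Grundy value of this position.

Compute g(0), g(1), … for moves {2, 6}:
k:     0  1  2  3  4  5  6  7  8
g(k):  0  0  1  1  0  0  1  1  0
So g(8) = 0.

0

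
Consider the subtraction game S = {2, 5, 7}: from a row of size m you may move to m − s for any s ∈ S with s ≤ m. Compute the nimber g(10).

0

Grundy values for subtraction set {2, 5, 7}:
k:     0  1  2  3  4  5  6  7  8  9 10
g(k):  0  0  1  1  0  2  1  3  2  2  0
So g(10) = 0.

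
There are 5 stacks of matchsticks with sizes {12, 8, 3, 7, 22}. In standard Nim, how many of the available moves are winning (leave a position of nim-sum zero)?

1

In binary:
  01100  (12)
  01000  (8)
  00011  (3)
  00111  (7)
  10110  (22)
  -----
  10110  (22)
The overall nim-sum is X = 22. A stack of size p has a winning move iff p XOR X < p (reduce it to p XOR X).
  12: 12 XOR 22 = 26 ≥ 12 — no move.
  8: 8 XOR 22 = 30 ≥ 8 — no move.
  3: 3 XOR 22 = 21 ≥ 3 — no move.
  7: 7 XOR 22 = 17 ≥ 7 — no move.
  22: 22 XOR 22 = 0 < 22 — winning move (to 0).
That gives 1 winning move.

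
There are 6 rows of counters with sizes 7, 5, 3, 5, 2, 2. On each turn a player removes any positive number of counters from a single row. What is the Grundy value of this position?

4

In binary:
  111  (7)
  101  (5)
  011  (3)
  101  (5)
  010  (2)
  010  (2)
  ---
  100  (4)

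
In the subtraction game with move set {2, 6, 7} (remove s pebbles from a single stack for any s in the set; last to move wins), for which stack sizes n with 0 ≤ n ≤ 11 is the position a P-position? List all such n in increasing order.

0, 1, 4, 5, 9

Build the Grundy sequence with g(k) = mex{g(k−s) : s ∈ {2, 6, 7}, s ≤ k}:
g(0) = mex{} = 0
g(1) = mex{} = 0
g(2) = mex{0} = 1
g(3) = mex{0} = 1
g(4) = mex{1} = 0
g(5) = mex{1} = 0
g(6) = mex{0} = 1
g(7) = mex{0} = 1
g(8) = mex{0,1} = 2
g(9) = mex{1} = 0
g(10) = mex{0,1,2} = 3
g(11) = mex{0} = 1
The P-positions (g = 0) in 0..11 are 0, 1, 4, 5, 9.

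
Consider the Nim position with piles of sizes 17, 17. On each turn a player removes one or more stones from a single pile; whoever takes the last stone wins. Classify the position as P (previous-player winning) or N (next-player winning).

P-position

Nim-sum: 17 XOR 17 = 0.
The nim-sum is 0, so this is a P-position: the player to move is in a losing position under optimal play.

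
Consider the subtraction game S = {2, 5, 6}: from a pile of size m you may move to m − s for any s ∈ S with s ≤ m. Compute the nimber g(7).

3

Compute g(0), g(1), … for moves {2, 5, 6}:
g(0) = mex{} = 0
g(1) = mex{} = 0
g(2) = mex{0} = 1
g(3) = mex{0} = 1
g(4) = mex{1} = 0
g(5) = mex{0,1} = 2
g(6) = mex{0} = 1
g(7) = mex{0,1,2} = 3
So g(7) = 3.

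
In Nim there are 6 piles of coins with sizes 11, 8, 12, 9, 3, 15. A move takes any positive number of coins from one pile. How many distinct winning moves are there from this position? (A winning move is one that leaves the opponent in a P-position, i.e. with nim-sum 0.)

In binary:
  1011  (11)
  1000  (8)
  1100  (12)
  1001  (9)
  0011  (3)
  1111  (15)
  ----
  1010  (10)
The overall nim-sum is X = 10. A pile of size p has a winning move iff p XOR X < p (reduce it to p XOR X).
  11: 11 XOR 10 = 1 < 11 — winning move (to 1).
  8: 8 XOR 10 = 2 < 8 — winning move (to 2).
  12: 12 XOR 10 = 6 < 12 — winning move (to 6).
  9: 9 XOR 10 = 3 < 9 — winning move (to 3).
  3: 3 XOR 10 = 9 ≥ 3 — no move.
  15: 15 XOR 10 = 5 < 15 — winning move (to 5).
That gives 5 winning moves.

5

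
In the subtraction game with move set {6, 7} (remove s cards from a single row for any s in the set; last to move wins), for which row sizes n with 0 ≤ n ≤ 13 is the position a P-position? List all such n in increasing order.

Compute g(0), g(1), … for moves {6, 7}:
g(0) = mex{} = 0
g(1) = mex{} = 0
g(2) = mex{} = 0
g(3) = mex{} = 0
g(4) = mex{} = 0
g(5) = mex{} = 0
g(6) = mex{0} = 1
g(7) = mex{0} = 1
g(8) = mex{0} = 1
g(9) = mex{0} = 1
g(10) = mex{0} = 1
g(11) = mex{0} = 1
g(12) = mex{0,1} = 2
g(13) = mex{1} = 0
The P-positions (g = 0) in 0..13 are 0, 1, 2, 3, 4, 5, 13.

0, 1, 2, 3, 4, 5, 13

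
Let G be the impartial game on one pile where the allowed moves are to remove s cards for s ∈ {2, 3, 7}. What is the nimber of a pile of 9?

Build the Grundy sequence with g(k) = mex{g(k−s) : s ∈ {2, 3, 7}, s ≤ k}:
g(0) = mex{} = 0
g(1) = mex{} = 0
g(2) = mex{0} = 1
g(3) = mex{0} = 1
g(4) = mex{0,1} = 2
g(5) = mex{1} = 0
g(6) = mex{1,2} = 0
g(7) = mex{0,2} = 1
g(8) = mex{0} = 1
g(9) = mex{0,1} = 2
So g(9) = 2.

2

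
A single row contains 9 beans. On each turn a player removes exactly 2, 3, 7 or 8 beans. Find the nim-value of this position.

2

Build the Grundy sequence with g(k) = mex{g(k−s) : s ∈ {2, 3, 7, 8}, s ≤ k}:
k:     0  1  2  3  4  5  6  7  8  9
g(k):  0  0  1  1  2  0  0  1  1  2
So g(9) = 2.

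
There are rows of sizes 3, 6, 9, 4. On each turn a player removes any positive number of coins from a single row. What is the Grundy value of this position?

Bitwise XOR of the heap sizes:
  0011  (3)
  0110  (6)
  1001  (9)
  0100  (4)
  ----
  1000  (8)

8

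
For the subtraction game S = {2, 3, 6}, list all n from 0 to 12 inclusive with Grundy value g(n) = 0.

Compute g(0), g(1), … for moves {2, 3, 6}:
k:     0  1  2  3  4  5  6  7  8  9 10 11 12
g(k):  0  0  1  1  2  0  3  1  2  0  0  1  1
The P-positions (g = 0) in 0..12 are 0, 1, 5, 9, 10.

0, 1, 5, 9, 10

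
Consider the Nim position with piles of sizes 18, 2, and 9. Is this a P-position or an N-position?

Nim-sum: 18 ⊕ 2 ⊕ 9 = 25.
The nim-sum is 25 ≠ 0, so this is an N-position: the player to move can win.

N-position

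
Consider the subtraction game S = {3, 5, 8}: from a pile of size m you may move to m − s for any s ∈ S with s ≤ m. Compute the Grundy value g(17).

2

Grundy values for subtraction set {3, 5, 8}:
k:     0  1  2  3  4  5  6  7  8  9 10 11 12 13 14 15 16 17
g(k):  0  0  0  1  1  1  2  2  2  3  3  0  0  0  1  1  1  2
So g(17) = 2.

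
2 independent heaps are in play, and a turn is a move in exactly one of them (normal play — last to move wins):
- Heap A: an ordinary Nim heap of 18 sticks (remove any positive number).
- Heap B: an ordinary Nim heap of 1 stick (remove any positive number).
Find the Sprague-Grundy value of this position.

Heap A is a plain Nim heap of size 18, so its Grundy value is 18.
Heap B is a plain Nim heap of size 1, so its Grundy value is 1.
By the Sprague-Grundy theorem, the Grundy value of a sum of independent games is the XOR of the component values.
Combined value = 18 ⊕ 1 = 19.

19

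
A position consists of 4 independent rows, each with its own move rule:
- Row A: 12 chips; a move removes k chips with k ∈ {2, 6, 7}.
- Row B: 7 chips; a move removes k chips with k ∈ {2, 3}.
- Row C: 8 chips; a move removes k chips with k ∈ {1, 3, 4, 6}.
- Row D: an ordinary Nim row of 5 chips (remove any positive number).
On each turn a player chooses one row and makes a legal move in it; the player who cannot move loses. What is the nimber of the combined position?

Grundy values for row A (subtraction set {2, 6, 7}):
g(0) = mex{} = 0
g(1) = mex{} = 0
g(2) = mex{0} = 1
g(3) = mex{0} = 1
g(4) = mex{1} = 0
g(5) = mex{1} = 0
g(6) = mex{0} = 1
g(7) = mex{0} = 1
g(8) = mex{0,1} = 2
g(9) = mex{1} = 0
g(10) = mex{0,1,2} = 3
g(11) = mex{0} = 1
g(12) = mex{0,1,3} = 2
So g(12) = 2.
Grundy values for row B (subtraction set {2, 3}):
k:     0  1  2  3  4  5  6  7
g(k):  0  0  1  1  2  0  0  1
So g(7) = 1.
For row C, compute g(0), g(1), … with moves {1, 3, 4, 6}:
g(0) = mex{} = 0
g(1) = mex{0} = 1
g(2) = mex{1} = 0
g(3) = mex{0} = 1
g(4) = mex{0,1} = 2
g(5) = mex{0,1,2} = 3
g(6) = mex{0,1,3} = 2
g(7) = mex{1,2} = 0
g(8) = mex{0,2,3} = 1
So g(8) = 1.
Row D is a plain Nim row of size 5, so its Grundy value is 5.
By the Sprague-Grundy theorem, the Grundy value of a sum of independent games is the XOR of the component values.
Combined value = 2 XOR 1 XOR 1 XOR 5 = 7.

7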